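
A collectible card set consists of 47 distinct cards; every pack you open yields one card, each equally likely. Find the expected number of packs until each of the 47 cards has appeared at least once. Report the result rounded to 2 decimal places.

208.58

After k distinct cards have appeared, the next pack gives a new one with probability (47-k)/47, so the expected wait for the (k+1)-th is 47/(47-k).
E[T] = 47/47 + 47/46 + 47/45 + ... + 47/2 + 47/1 = 47·H_{47}.
H_{47} = 4.438, so E[T] = 208.584.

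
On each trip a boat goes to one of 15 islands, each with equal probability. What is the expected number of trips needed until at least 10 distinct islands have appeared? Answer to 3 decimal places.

With k distinct islands already seen, the next new one arrives after an expected 15/(15-k) trips.
Sum over k = 0,...,9: E = 15/15 + 15/14 + 15/13 + ... + 15/7 + 15/6 = 15.5234.

15.523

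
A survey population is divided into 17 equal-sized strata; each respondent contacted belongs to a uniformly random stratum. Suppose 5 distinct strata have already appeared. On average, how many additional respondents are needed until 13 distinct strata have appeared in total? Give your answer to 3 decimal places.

The wait to go from k to k+1 distinct strata is geometric with mean 17/(17-k).
Sum over k = 5,...,12: E = 17/12 + 17/11 + 17/10 + ... + 17/6 + 17/5 = 17.3379.

17.338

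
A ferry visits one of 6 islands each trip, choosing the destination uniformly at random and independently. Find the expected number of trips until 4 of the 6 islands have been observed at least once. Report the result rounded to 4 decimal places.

Going from k to k+1 distinct takes a geometric number of trips with mean 6/(6-k).
Sum over k = 0,...,3: E = 6/6 + 6/5 + 6/4 + 6/3 = 5.70000.

5.7000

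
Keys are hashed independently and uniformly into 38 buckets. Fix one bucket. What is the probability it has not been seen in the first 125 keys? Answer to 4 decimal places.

0.0357

On each key the fixed bucket fails to appear with probability 37/38.
P(still missing after 125) = (37/38)^125 = 0.03567.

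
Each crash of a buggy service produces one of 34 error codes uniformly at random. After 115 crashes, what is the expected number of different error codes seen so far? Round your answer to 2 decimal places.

For each error code, P(seen in 115 crashes) = 1 - (33/34)^115 = 0.968.
By linearity of expectation, E[distinct seen] = 34·(1 - (33/34)^115) = 32.902.

32.90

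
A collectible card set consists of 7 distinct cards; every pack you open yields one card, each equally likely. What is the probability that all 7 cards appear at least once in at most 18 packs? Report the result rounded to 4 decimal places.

0.6112

Let A_i be the event that card i is missing after 18 packs. By inclusion–exclusion on the A_i,
P(all seen) = Σ_{j=0}^{7} (-1)^j C(7,j)((7-j)/7)^18
= 1.00000 - 0.43657 + 0.04919 - 0.00148 + 0.00001 - 0.00000 + 0.00000 - 0.00000
= 0.61115.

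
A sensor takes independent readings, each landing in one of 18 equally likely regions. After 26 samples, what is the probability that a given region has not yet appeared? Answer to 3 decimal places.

0.226

On each sample the fixed region fails to appear with probability 17/18.
P(still missing after 26) = (17/18)^26 = 0.2262.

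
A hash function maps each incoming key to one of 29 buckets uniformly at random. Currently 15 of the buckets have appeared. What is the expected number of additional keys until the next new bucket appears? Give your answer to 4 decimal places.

2.0714

The number of keys until the next new bucket is geometric with success probability 14/29, so its mean is 29/14.
E = 29/14 = 2.07143.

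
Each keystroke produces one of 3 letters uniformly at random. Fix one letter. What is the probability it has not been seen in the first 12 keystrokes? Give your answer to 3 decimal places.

On each keystroke the fixed letter fails to appear with probability 2/3.
P(still missing after 12) = (2/3)^12 = 0.0077.

0.008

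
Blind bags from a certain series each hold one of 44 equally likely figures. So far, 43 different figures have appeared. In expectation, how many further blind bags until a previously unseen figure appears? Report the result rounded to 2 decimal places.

The number of blind bags until the next new figure is geometric with success probability 1/44, so its mean is 44/1.
E = 44/1 = 44.000.

44.00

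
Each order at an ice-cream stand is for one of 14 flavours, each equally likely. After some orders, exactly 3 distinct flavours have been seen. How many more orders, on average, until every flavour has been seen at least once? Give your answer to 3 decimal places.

42.278

With k distinct flavours already seen, the next new one takes an expected 14/(14-k) orders.
Sum over k = 3,...,13: E = 14/11 + 14/10 + 14/9 + ... + 14/2 + 14/1 = 42.2783.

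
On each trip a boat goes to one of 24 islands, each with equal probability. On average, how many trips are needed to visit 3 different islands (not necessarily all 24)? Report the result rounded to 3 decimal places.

3.134

With k distinct islands already seen, the next new one arrives after an expected 24/(24-k) trips.
Sum over k = 0,...,2: E = 24/24 + 24/23 + 24/22 = 3.1344.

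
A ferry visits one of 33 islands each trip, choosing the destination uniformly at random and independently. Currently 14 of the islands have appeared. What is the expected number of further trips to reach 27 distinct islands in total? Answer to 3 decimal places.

The wait to go from k to k+1 distinct islands is geometric with mean 33/(33-k).
Sum over k = 14,...,26: E = 33/19 + 33/18 + 33/17 + ... + 33/8 + 33/7 = 36.2254.

36.225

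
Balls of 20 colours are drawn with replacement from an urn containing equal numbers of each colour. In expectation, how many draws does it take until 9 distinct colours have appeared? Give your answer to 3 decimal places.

11.557

Going from k to k+1 distinct takes a geometric number of draws with mean 20/(20-k).
Sum over k = 0,...,8: E = 20/20 + 20/19 + 20/18 + ... + 20/13 + 20/12 = 11.5572.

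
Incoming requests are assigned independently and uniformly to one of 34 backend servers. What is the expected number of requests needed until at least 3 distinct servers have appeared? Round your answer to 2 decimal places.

With k distinct servers already seen, the next new one arrives after an expected 34/(34-k) requests.
Sum over k = 0,...,2: E = 34/34 + 34/33 + 34/32 = 3.093.

3.09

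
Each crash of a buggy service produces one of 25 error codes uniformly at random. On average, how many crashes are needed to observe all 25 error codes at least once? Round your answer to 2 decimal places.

95.40

After k distinct error codes have appeared, the next crash gives a new one with probability (25-k)/25, so the expected wait for the (k+1)-th is 25/(25-k).
E[T] = 25/25 + 25/24 + 25/23 + ... + 25/2 + 25/1 = 25·H_{25}.
H_{25} = 3.816, so E[T] = 95.399.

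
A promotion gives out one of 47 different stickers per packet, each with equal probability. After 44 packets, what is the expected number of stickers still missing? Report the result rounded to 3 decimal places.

For each sticker, P(unseen after 44) = (46/47)^44 = 0.3882.
By linearity of expectation, E[unseen] = 47·(46/47)^44 = 18.2447.

18.245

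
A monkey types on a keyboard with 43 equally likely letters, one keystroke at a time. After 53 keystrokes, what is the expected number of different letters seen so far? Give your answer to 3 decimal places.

30.645

For each letter, P(seen in 53 keystrokes) = 1 - (42/43)^53 = 0.7127.
By linearity of expectation, E[distinct seen] = 43·(1 - (42/43)^53) = 30.6447.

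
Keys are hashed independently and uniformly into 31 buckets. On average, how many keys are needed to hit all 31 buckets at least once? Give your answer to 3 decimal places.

124.845

Split into phases: going from k distinct to k+1 distinct takes on average 31/(31-k) keys.
E[T] = 31/31 + 31/30 + 31/29 + ... + 31/2 + 31/1 = 31·H_{31}.
H_{31} = 4.0272, so E[T] = 124.8446.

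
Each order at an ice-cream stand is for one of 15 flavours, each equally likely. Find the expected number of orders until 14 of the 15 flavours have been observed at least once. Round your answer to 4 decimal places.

Going from k to k+1 distinct takes a geometric number of orders with mean 15/(15-k).
Sum over k = 0,...,13: E = 15/15 + 15/14 + 15/13 + ... + 15/3 + 15/2 = 34.77343.

34.7734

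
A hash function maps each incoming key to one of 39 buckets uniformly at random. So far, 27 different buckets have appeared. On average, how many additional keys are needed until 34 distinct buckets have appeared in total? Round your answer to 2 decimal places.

31.98

The wait to go from k to k+1 distinct buckets is geometric with mean 39/(39-k).
Sum over k = 27,...,33: E = 39/12 + 39/11 + 39/10 + ... + 39/7 + 39/6 = 31.975.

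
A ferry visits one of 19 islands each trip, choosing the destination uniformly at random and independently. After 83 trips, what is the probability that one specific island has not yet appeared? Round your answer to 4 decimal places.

0.0112

On each trip the fixed island fails to appear with probability 18/19.
P(still missing after 83) = (18/19)^83 = 0.01125.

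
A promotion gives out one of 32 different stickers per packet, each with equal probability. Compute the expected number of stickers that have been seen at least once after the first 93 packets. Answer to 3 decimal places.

30.330

For each sticker, P(seen in 93 packets) = 1 - (31/32)^93 = 0.9478.
By linearity of expectation, E[distinct seen] = 32·(1 - (31/32)^93) = 30.3295.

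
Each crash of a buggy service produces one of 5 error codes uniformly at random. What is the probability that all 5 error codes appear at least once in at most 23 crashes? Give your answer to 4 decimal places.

By inclusion–exclusion over which error codes are missing,
P(all seen) = Σ_{j=0}^{5} (-1)^j C(5,j)((5-j)/5)^23
= 1.00000 - 0.02951 + 0.00008 - 0.00000 + 0.00000 - 0.00000
= 0.97056.

0.9706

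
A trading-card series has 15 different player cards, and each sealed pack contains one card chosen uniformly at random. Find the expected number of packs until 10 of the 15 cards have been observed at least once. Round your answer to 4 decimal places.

With k distinct cards already seen, the next new one arrives after an expected 15/(15-k) packs.
Sum over k = 0,...,9: E = 15/15 + 15/14 + 15/13 + ... + 15/7 + 15/6 = 15.52343.

15.5234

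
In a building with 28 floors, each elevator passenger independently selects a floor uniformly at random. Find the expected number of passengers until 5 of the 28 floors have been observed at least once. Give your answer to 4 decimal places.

Going from k to k+1 distinct takes a geometric number of passengers with mean 28/(28-k).
Sum over k = 0,...,4: E = 28/28 + 28/27 + 28/26 + 28/25 + 28/24 = 5.40063.

5.4006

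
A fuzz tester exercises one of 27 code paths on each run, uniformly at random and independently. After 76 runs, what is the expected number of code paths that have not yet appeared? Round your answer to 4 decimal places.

For each code path, P(unseen after 76) = (26/27)^76 = 0.05680.
By linearity of expectation, E[unseen] = 27·(26/27)^76 = 1.53353.

1.5335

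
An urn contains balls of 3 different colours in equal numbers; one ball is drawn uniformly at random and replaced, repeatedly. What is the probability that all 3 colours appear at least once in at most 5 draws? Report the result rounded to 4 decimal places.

By inclusion–exclusion over which colours are missing,
P(all seen) = Σ_{j=0}^{3} (-1)^j C(3,j)((3-j)/3)^5
= 1.00000 - 0.39506 + 0.01235 - 0.00000
= 0.61728.

0.6173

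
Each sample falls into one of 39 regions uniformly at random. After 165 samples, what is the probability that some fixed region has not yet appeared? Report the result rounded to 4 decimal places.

Each sample misses the fixed region with probability (39-1)/39 = 38/39, independently.
P(still missing after 165) = (38/39)^165 = 0.01376.

0.0138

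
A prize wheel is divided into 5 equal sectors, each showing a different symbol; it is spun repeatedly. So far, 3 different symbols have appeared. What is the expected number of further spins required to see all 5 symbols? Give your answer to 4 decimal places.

7.5000

With k distinct symbols already seen, the next new one takes an expected 5/(5-k) spins.
Sum over k = 3,...,4: E = 5/2 + 5/1 = 7.50000.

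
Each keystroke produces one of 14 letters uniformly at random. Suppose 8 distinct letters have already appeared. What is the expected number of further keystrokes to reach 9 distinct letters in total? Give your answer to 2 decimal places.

2.33

With k distinct letters already seen, the next new one takes an expected 14/(14-k) keystrokes.
Only the k = 8 term is needed: E = 14/6 = 2.333.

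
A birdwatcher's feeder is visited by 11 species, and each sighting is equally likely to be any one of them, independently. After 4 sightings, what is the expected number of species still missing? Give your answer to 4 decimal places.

For each species, P(unseen after 4) = (10/11)^4 = 0.68301.
By linearity of expectation, E[unseen] = 11·(10/11)^4 = 7.51315.

7.5131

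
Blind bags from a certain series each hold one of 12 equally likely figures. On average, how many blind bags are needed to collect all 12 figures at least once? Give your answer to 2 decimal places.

Split into phases: going from k distinct to k+1 distinct takes on average 12/(12-k) blind bags.
E[T] = 12/12 + 12/11 + 12/10 + ... + 12/2 + 12/1 = 12·H_{12}.
H_{12} = 3.103, so E[T] = 37.239.

37.24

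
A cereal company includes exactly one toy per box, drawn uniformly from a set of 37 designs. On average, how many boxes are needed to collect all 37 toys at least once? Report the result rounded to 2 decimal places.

155.46

Split into phases: going from k distinct to k+1 distinct takes on average 37/(37-k) boxes.
E[T] = 37/37 + 37/36 + 37/35 + ... + 37/2 + 37/1 = 37·H_{37}.
H_{37} = 4.202, so E[T] = 155.459.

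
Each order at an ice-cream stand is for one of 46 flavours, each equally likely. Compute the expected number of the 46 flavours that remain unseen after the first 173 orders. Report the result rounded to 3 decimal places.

1.027

For each flavour, P(unseen after 173) = (45/46)^173 = 0.0223.
By linearity of expectation, E[unseen] = 46·(45/46)^173 = 1.0266.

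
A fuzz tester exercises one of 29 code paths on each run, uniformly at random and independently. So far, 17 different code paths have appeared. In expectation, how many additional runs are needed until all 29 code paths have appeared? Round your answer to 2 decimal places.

89.99

The wait to go from k to k+1 distinct code paths is geometric with mean 29/(29-k).
Sum over k = 17,...,28: E = 29/12 + 29/11 + 29/10 + ... + 29/2 + 29/1 = 89.993.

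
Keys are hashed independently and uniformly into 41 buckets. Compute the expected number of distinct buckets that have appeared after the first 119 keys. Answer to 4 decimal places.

38.8291

For each bucket, P(seen in 119 keys) = 1 - (40/41)^119 = 0.94705.
By linearity of expectation, E[distinct seen] = 41·(1 - (40/41)^119) = 38.82908.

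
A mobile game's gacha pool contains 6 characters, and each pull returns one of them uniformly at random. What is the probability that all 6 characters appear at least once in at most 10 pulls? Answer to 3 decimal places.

Let A_i be the event that character i is missing after 10 pulls. By inclusion–exclusion on the A_i,
P(all seen) = Σ_{j=0}^{6} (-1)^j C(6,j)((6-j)/6)^10
= 1.0000 - 0.9690 + 0.2601 - 0.0195 + 0.0003 - 0.0000 + 0.0000
= 0.2718.

0.272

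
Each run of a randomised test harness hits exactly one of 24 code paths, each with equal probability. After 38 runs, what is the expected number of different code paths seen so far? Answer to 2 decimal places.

For each code path, P(seen in 38 runs) = 1 - (23/24)^38 = 0.802.
By linearity of expectation, E[distinct seen] = 24·(1 - (23/24)^38) = 19.237.

19.24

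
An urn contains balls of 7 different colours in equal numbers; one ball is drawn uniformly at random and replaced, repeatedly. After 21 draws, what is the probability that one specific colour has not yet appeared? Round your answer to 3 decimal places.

0.039

On each draw the fixed colour fails to appear with probability 6/7.
P(still missing after 21) = (6/7)^21 = 0.0393.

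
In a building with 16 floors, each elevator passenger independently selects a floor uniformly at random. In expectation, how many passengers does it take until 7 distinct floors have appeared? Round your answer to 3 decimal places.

8.828

Going from k to k+1 distinct takes a geometric number of passengers with mean 16/(16-k).
Sum over k = 0,...,6: E = 16/16 + 16/15 + 16/14 + ... + 16/11 + 16/10 = 8.8282.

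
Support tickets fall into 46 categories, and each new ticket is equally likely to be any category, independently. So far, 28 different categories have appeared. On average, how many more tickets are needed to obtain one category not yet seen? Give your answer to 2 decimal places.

2.56

The number of tickets until the next new category is geometric with success probability 18/46, so its mean is 46/18.
E = 46/18 = 2.556.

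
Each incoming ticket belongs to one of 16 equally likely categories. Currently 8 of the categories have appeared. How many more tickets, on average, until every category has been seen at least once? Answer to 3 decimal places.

The wait to go from k to k+1 distinct categories is geometric with mean 16/(16-k).
Sum over k = 8,...,15: E = 16/8 + 16/7 + 16/6 + ... + 16/2 + 16/1 = 43.4857.

43.486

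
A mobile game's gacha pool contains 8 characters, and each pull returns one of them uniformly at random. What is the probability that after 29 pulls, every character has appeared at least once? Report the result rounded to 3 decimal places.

0.840

By inclusion–exclusion over which characters are missing,
P(all seen) = Σ_{j=0}^{8} (-1)^j C(8,j)((8-j)/8)^29
= 1.0000 - 0.1665 + 0.0067 - 0.0001 + 0.0000 - 0.0000 + 0.0000 - 0.0000 + 0.0000
= 0.8401.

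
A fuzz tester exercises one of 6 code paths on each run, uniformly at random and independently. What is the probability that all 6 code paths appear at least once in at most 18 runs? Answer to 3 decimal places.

By inclusion–exclusion over which code paths are missing,
P(all seen) = Σ_{j=0}^{6} (-1)^j C(6,j)((6-j)/6)^18
= 1.0000 - 0.2254 + 0.0101 - 0.0001 + 0.0000 - 0.0000 + 0.0000
= 0.7847.

0.785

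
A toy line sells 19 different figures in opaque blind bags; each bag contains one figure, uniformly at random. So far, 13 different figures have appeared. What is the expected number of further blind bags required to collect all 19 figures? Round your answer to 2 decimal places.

46.55

With k distinct figures already seen, the next new one takes an expected 19/(19-k) blind bags.
Sum over k = 13,...,18: E = 19/6 + 19/5 + 19/4 + 19/3 + 19/2 + 19/1 = 46.550.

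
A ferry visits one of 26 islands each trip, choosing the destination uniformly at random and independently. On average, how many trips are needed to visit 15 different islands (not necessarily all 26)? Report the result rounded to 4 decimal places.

Going from k to k+1 distinct takes a geometric number of trips with mean 26/(26-k).
Sum over k = 0,...,14: E = 26/26 + 26/25 + 26/24 + ... + 26/13 + 26/12 = 21.69810.

21.6981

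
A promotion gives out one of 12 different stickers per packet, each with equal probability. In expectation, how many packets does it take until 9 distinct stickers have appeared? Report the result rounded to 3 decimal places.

Going from k to k+1 distinct takes a geometric number of packets with mean 12/(12-k).
Sum over k = 0,...,8: E = 12/12 + 12/11 + 12/10 + ... + 12/5 + 12/4 = 15.2385.

15.239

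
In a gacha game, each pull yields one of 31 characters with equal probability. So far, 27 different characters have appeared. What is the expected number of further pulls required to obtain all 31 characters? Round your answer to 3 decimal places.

With k distinct characters already seen, the next new one takes an expected 31/(31-k) pulls.
Sum over k = 27,...,30: E = 31/4 + 31/3 + 31/2 + 31/1 = 64.5833.

64.583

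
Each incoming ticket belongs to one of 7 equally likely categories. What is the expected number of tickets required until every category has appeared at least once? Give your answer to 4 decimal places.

The wait to go from k to k+1 distinct categories is geometric with mean 7/(7-k).
E[T] = 7/7 + 7/6 + 7/5 + ... + 7/2 + 7/1 = 7·H_{7}.
H_{7} = 2.59286, so E[T] = 18.15000.

18.1500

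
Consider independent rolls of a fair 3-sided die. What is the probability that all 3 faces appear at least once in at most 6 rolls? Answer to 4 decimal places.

Let A_i be the event that face i is missing after 6 rolls. By inclusion–exclusion on the A_i,
P(all seen) = Σ_{j=0}^{3} (-1)^j C(3,j)((3-j)/3)^6
= 1.00000 - 0.26337 + 0.00412 - 0.00000
= 0.74074.

0.7407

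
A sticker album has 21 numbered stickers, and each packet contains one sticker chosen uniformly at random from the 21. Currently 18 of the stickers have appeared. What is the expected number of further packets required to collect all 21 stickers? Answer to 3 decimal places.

38.500

With k distinct stickers already seen, the next new one takes an expected 21/(21-k) packets.
Sum over k = 18,...,20: E = 21/3 + 21/2 + 21/1 = 38.5000.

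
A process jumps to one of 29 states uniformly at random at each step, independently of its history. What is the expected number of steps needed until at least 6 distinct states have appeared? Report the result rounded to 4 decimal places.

With k distinct states already seen, the next new one arrives after an expected 29/(29-k) steps.
Sum over k = 0,...,5: E = 29/29 + 29/28 + 29/27 + 29/26 + 29/25 + 29/24 = 6.59351.

6.5935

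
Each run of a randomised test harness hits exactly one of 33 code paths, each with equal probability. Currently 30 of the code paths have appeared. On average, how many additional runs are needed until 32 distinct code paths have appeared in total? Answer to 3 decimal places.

27.500

From k distinct to k+1 distinct takes on average 33/(33-k) runs.
Sum over k = 30,...,31: E = 33/3 + 33/2 = 27.5000.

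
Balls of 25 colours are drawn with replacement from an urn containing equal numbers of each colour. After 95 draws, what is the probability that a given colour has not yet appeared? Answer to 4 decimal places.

0.0207

On each draw the fixed colour fails to appear with probability 24/25.
P(still missing after 95) = (24/25)^95 = 0.02069.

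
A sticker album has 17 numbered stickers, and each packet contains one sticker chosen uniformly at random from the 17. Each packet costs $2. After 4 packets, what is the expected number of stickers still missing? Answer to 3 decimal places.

For each sticker, P(unseen after 4) = (16/17)^4 = 0.7847.
By linearity of expectation, E[unseen] = 17·(16/17)^4 = 13.3393.

13.339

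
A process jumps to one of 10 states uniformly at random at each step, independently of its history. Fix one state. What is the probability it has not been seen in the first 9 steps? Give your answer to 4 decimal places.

Each step misses the fixed state with probability (10-1)/10 = 9/10, independently.
P(still missing after 9) = (9/10)^9 = 0.38742.

0.3874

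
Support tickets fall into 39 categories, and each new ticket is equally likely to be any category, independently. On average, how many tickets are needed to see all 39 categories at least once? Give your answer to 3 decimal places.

After k distinct categories have appeared, the next ticket gives a new one with probability (39-k)/39, so the expected wait for the (k+1)-th is 39/(39-k).
E[T] = 39/39 + 39/38 + 39/37 + ... + 39/2 + 39/1 = 39·H_{39}.
H_{39} = 4.2535, so E[T] = 165.8882.

165.888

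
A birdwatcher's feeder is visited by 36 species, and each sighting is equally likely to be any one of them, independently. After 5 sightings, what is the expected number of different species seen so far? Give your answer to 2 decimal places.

For each species, P(seen in 5 sightings) = 1 - (35/36)^5 = 0.131.
By linearity of expectation, E[distinct seen] = 36·(1 - (35/36)^5) = 4.730.

4.73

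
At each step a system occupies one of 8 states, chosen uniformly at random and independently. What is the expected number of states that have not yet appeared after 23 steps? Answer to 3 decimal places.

For each state, P(unseen after 23) = (7/8)^23 = 0.0464.
By linearity of expectation, E[unseen] = 8·(7/8)^23 = 0.3709.

0.371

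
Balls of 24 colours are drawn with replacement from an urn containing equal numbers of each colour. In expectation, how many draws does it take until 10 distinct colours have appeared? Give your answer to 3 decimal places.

12.586

With k distinct colours already seen, the next new one arrives after an expected 24/(24-k) draws.
Sum over k = 0,...,9: E = 24/24 + 24/23 + 24/22 + ... + 24/16 + 24/15 = 12.5855.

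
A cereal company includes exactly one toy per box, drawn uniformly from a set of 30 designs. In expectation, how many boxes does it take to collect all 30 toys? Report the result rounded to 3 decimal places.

After k distinct toys have appeared, the next box gives a new one with probability (30-k)/30, so the expected wait for the (k+1)-th is 30/(30-k).
E[T] = 30/30 + 30/29 + 30/28 + ... + 30/2 + 30/1 = 30·H_{30}.
H_{30} = 3.9950, so E[T] = 119.8496.

119.850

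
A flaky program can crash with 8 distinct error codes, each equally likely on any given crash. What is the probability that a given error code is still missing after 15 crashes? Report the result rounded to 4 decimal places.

On each crash the fixed error code fails to appear with probability 7/8.
P(still missing after 15) = (7/8)^15 = 0.13493.

0.1349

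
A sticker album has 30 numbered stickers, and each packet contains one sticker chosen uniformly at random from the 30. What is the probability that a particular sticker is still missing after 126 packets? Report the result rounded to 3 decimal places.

Each packet misses the fixed sticker with probability (30-1)/30 = 29/30, independently.
P(still missing after 126) = (29/30)^126 = 0.0140.

0.014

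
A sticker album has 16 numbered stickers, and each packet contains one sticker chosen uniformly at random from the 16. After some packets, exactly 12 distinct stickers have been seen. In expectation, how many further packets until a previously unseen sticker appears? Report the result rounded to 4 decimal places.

4.0000

Each packet yields a new sticker with probability (16-12)/16 = 4/16, so the wait is geometric with mean 16/4.
E = 16/4 = 4.00000.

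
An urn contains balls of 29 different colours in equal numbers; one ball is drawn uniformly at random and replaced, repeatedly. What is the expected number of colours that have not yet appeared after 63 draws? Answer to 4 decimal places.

3.1789

For each colour, P(unseen after 63) = (28/29)^63 = 0.10962.
By linearity of expectation, E[unseen] = 29·(28/29)^63 = 3.17892.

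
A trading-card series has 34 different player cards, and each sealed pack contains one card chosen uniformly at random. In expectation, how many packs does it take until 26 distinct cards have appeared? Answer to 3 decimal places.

Going from k to k+1 distinct takes a geometric number of packs with mean 34/(34-k).
Sum over k = 0,...,25: E = 34/34 + 34/33 + 34/32 + ... + 34/10 + 34/9 = 47.6120.

47.612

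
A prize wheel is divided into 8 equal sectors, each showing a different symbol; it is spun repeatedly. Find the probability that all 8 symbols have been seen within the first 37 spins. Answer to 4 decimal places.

By inclusion–exclusion over which symbols are missing,
P(all seen) = Σ_{j=0}^{8} (-1)^j C(8,j)((8-j)/8)^37
= 1.00000 - 0.05720 + 0.00067 - 0.00000 + 0.00000 - 0.00000 + 0.00000 - 0.00000 + 0.00000
= 0.94347.

0.9435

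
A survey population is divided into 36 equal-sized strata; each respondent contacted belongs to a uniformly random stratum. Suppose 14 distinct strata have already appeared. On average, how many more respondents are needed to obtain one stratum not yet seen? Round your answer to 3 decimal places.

1.636

The number of respondents until the next new stratum is geometric with success probability 22/36, so its mean is 36/22.
E = 36/22 = 1.6364.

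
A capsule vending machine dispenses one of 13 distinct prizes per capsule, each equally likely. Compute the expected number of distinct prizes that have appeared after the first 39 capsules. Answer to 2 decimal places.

For each prize, P(seen in 39 capsules) = 1 - (12/13)^39 = 0.956.
By linearity of expectation, E[distinct seen] = 13·(1 - (12/13)^39) = 12.427.

12.43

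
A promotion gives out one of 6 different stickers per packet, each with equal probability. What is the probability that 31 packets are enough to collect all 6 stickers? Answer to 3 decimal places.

0.979

By inclusion–exclusion over which stickers are missing,
P(all seen) = Σ_{j=0}^{6} (-1)^j C(6,j)((6-j)/6)^31
= 1.0000 - 0.0211 + 0.0001 - 0.0000 + 0.0000 - 0.0000 + 0.0000
= 0.9790.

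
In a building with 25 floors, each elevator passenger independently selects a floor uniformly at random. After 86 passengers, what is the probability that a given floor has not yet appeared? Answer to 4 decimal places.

0.0299

Each passenger misses the fixed floor with probability (25-1)/25 = 24/25, independently.
P(still missing after 86) = (24/25)^86 = 0.02988.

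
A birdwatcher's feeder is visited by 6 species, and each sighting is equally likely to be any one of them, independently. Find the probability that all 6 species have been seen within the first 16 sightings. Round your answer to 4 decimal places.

0.6980

By inclusion–exclusion over which species are missing,
P(all seen) = Σ_{j=0}^{6} (-1)^j C(6,j)((6-j)/6)^16
= 1.00000 - 0.32453 + 0.02284 - 0.00031 + 0.00000 - 0.00000 + 0.00000
= 0.69800.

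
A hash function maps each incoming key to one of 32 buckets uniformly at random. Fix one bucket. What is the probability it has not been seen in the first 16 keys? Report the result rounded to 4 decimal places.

0.6017

On each key the fixed bucket fails to appear with probability 31/32.
P(still missing after 16) = (31/32)^16 = 0.60171.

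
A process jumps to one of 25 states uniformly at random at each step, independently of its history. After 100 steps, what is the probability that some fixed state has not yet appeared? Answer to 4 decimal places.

0.0169

On each step the fixed state fails to appear with probability 24/25.
P(still missing after 100) = (24/25)^100 = 0.01687.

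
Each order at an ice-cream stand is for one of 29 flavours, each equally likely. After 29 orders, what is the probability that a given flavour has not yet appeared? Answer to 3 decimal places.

0.361

On each order the fixed flavour fails to appear with probability 28/29.
P(still missing after 29) = (28/29)^29 = 0.3614.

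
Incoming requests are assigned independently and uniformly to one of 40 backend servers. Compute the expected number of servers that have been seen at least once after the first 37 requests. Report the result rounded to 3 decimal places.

24.324

For each server, P(seen in 37 requests) = 1 - (39/40)^37 = 0.6081.
By linearity of expectation, E[distinct seen] = 40·(1 - (39/40)^37) = 24.3242.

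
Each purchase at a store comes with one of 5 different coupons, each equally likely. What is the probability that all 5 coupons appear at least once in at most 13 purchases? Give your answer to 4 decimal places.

Let A_i be the event that coupon i is missing after 13 purchases. By inclusion–exclusion on the A_i,
P(all seen) = Σ_{j=0}^{5} (-1)^j C(5,j)((5-j)/5)^13
= 1.00000 - 0.27488 + 0.01306 - 0.00007 + 0.00000 - 0.00000
= 0.73812.

0.7381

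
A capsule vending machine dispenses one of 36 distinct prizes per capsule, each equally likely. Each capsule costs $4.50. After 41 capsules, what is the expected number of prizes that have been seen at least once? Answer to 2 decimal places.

For each prize, P(seen in 41 capsules) = 1 - (35/36)^41 = 0.685.
By linearity of expectation, E[distinct seen] = 36·(1 - (35/36)^41) = 24.658.

24.66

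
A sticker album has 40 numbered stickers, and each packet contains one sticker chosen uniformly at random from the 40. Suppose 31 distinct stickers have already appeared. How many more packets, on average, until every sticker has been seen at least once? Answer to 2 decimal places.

With k distinct stickers already seen, the next new one takes an expected 40/(40-k) packets.
Sum over k = 31,...,39: E = 40/9 + 40/8 + 40/7 + ... + 40/2 + 40/1 = 113.159.

113.16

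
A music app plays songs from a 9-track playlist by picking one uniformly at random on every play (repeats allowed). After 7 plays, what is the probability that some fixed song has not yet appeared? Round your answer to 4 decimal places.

0.4385

Each play misses the fixed song with probability (9-1)/9 = 8/9, independently.
P(still missing after 7) = (8/9)^7 = 0.43846.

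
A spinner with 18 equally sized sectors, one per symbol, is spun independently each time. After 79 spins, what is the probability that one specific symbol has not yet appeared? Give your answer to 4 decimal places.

Each spin misses the fixed symbol with probability (18-1)/18 = 17/18, independently.
P(still missing after 79) = (17/18)^79 = 0.01094.

0.0109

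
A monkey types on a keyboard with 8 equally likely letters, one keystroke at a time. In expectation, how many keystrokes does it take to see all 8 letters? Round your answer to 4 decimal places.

The wait to go from k to k+1 distinct letters is geometric with mean 8/(8-k).
E[T] = 8/8 + 8/7 + 8/6 + ... + 8/2 + 8/1 = 8·H_{8}.
H_{8} = 2.71786, so E[T] = 21.74286.

21.7429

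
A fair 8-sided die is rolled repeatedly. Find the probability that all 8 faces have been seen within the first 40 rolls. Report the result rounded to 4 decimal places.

Let A_i be the event that face i is missing after 40 rolls. By inclusion–exclusion on the A_i,
P(all seen) = Σ_{j=0}^{8} (-1)^j C(8,j)((8-j)/8)^40
= 1.00000 - 0.03832 + 0.00028 - 0.00000 + 0.00000 - 0.00000 + 0.00000 - 0.00000 + 0.00000
= 0.96196.

0.9620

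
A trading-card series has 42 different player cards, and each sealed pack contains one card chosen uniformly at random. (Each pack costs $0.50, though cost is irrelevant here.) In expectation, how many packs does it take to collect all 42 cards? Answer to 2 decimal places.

181.72

The wait to go from k to k+1 distinct cards is geometric with mean 42/(42-k).
E[T] = 42/42 + 42/41 + 42/40 + ... + 42/2 + 42/1 = 42·H_{42}.
H_{42} = 4.327, so E[T] = 181.723.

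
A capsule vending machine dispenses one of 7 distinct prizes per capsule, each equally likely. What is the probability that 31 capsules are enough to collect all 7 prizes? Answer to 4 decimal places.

0.9418

By inclusion–exclusion over which prizes are missing,
P(all seen) = Σ_{j=0}^{7} (-1)^j C(7,j)((7-j)/7)^31
= 1.00000 - 0.05885 + 0.00062 - 0.00000 + 0.00000 - 0.00000 + 0.00000 - 0.00000
= 0.94177.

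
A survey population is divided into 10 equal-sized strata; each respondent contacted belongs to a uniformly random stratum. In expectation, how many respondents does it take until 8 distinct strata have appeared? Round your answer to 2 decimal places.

With k distinct strata already seen, the next new one arrives after an expected 10/(10-k) respondents.
Sum over k = 0,...,7: E = 10/10 + 10/9 + 10/8 + ... + 10/4 + 10/3 = 14.290.

14.29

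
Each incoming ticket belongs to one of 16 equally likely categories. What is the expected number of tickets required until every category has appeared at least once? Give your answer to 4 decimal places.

Split into phases: going from k distinct to k+1 distinct takes on average 16/(16-k) tickets.
E[T] = 16/16 + 16/15 + 16/14 + ... + 16/2 + 16/1 = 16·H_{16}.
H_{16} = 3.38073, so E[T] = 54.09166.

54.0917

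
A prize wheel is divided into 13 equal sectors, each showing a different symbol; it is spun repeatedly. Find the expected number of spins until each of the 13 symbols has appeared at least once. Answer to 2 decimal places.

41.34

The wait to go from k to k+1 distinct symbols is geometric with mean 13/(13-k).
E[T] = 13/13 + 13/12 + 13/11 + ... + 13/2 + 13/1 = 13·H_{13}.
H_{13} = 3.180, so E[T] = 41.342.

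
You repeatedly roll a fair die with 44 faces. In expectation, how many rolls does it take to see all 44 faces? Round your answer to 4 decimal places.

192.3999

After k distinct faces have appeared, the next roll gives a new one with probability (44-k)/44, so the expected wait for the (k+1)-th is 44/(44-k).
E[T] = 44/44 + 44/43 + 44/42 + ... + 44/2 + 44/1 = 44·H_{44}.
H_{44} = 4.37273, so E[T] = 192.39994.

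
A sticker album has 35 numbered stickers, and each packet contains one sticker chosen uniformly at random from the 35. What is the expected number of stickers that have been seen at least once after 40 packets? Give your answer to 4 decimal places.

24.0225

For each sticker, P(seen in 40 packets) = 1 - (34/35)^40 = 0.68636.
By linearity of expectation, E[distinct seen] = 35·(1 - (34/35)^40) = 24.02251.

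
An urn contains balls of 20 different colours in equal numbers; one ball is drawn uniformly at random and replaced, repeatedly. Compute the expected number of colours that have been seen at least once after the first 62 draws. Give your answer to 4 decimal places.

19.1684

For each colour, P(seen in 62 draws) = 1 - (19/20)^62 = 0.95842.
By linearity of expectation, E[distinct seen] = 20·(1 - (19/20)^62) = 19.16844.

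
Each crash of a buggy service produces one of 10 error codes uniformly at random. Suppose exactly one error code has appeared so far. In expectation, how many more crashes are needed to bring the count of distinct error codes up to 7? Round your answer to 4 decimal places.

With k distinct error codes already seen, the next new one takes an expected 10/(10-k) crashes.
Sum over k = 1,...,6: E = 10/9 + 10/8 + 10/7 + 10/6 + 10/5 + 10/4 = 9.95635.

9.9563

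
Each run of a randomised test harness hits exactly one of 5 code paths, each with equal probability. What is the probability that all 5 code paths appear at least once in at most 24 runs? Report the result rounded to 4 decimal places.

0.9764

By inclusion–exclusion over which code paths are missing,
P(all seen) = Σ_{j=0}^{5} (-1)^j C(5,j)((5-j)/5)^24
= 1.00000 - 0.02361 + 0.00005 - 0.00000 + 0.00000 - 0.00000
= 0.97644.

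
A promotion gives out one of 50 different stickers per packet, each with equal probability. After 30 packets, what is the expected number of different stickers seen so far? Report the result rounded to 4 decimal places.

For each sticker, P(seen in 30 packets) = 1 - (49/50)^30 = 0.45452.
By linearity of expectation, E[distinct seen] = 50·(1 - (49/50)^30) = 22.72578.

22.7258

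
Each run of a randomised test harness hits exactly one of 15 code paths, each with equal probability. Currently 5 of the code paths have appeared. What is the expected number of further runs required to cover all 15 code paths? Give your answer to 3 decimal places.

43.935

With k distinct code paths already seen, the next new one takes an expected 15/(15-k) runs.
Sum over k = 5,...,14: E = 15/10 + 15/9 + 15/8 + ... + 15/2 + 15/1 = 43.9345.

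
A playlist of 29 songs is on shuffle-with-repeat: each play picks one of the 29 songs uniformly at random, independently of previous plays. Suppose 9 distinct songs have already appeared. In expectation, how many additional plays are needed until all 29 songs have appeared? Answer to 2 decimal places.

104.33

With k distinct songs already seen, the next new one takes an expected 29/(29-k) plays.
Sum over k = 9,...,28: E = 29/20 + 29/19 + 29/18 + ... + 29/2 + 29/1 = 104.334.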